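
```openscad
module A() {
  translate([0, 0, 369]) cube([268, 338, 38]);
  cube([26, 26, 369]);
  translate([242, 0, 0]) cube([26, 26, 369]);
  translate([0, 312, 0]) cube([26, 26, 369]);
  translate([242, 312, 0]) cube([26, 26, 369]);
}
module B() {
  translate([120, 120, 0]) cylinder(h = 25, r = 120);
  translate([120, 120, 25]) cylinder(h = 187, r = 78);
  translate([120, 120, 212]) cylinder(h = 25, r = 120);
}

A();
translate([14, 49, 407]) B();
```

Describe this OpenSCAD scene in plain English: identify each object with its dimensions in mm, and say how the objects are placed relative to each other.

A is a four-legged stool. The seat is 268×338 mm, 38 mm thick, top at z = 407 mm. It stands on four square legs, each 26×26 mm in cross-section, from z = 0 to the seat underside, each flush with a corner of the seat.

B is a spool: two coaxial disc flanges of radius 120 mm and thickness 25 mm, joined by a core cylinder of radius 78 mm and height 187 mm. The lower flange rests on z = 0 and the three cylinders share a vertical axis.

The spool is on top of the stool, centred.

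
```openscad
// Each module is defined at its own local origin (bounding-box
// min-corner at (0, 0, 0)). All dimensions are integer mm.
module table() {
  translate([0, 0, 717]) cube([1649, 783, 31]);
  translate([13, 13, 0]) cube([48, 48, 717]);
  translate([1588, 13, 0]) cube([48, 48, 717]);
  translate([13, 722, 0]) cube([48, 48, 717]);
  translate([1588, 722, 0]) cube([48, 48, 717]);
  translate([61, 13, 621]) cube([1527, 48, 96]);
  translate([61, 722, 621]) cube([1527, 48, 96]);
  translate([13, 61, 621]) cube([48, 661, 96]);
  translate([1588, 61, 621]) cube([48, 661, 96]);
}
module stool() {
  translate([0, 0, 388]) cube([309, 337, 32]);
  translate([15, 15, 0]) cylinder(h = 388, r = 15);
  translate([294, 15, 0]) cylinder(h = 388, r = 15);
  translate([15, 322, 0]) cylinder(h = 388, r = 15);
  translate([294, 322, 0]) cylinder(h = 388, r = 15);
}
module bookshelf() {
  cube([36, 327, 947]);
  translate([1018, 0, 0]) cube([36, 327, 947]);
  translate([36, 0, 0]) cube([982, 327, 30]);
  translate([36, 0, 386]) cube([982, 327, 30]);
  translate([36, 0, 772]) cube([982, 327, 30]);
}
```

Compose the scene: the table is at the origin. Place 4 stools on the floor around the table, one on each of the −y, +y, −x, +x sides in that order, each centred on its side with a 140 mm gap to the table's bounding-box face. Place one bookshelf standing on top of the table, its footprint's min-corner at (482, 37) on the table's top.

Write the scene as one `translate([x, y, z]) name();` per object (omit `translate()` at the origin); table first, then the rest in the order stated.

table();
translate([670, -477, 0]) stool();
translate([670, 923, 0]) stool();
translate([-449, 223, 0]) stool();
translate([1789, 223, 0]) stool();
translate([482, 37, 748]) bookshelf();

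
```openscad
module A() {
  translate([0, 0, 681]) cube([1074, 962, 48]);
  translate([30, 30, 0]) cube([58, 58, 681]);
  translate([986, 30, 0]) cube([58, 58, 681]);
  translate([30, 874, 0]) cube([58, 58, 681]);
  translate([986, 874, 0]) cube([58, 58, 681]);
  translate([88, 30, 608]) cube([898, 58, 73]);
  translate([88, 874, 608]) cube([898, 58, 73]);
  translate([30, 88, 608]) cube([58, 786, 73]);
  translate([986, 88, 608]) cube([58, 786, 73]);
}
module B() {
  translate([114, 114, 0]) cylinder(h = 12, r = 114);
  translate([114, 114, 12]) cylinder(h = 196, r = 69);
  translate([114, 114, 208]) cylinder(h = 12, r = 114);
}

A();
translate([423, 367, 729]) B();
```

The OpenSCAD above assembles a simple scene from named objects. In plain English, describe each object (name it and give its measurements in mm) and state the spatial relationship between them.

A is a table with a 1074×962 mm rectangular top, 48 mm thick, top surface at z = 729 mm, supported by four 58×58 mm square legs, each inset 30 mm from the nearest pair of top edges, running from the floor. Four apron rails, 58 mm thick and 73 mm tall, run between adjacent legs with their top edges flush with the underside of the top and their outer faces flush with the legs' outer faces.

B is a spool: two coaxial disc flanges of radius 114 mm and thickness 12 mm, joined by a core cylinder of radius 69 mm and height 196 mm. The lower flange rests on z = 0 and the three cylinders share a vertical axis.

The spool is on top of the table, centred.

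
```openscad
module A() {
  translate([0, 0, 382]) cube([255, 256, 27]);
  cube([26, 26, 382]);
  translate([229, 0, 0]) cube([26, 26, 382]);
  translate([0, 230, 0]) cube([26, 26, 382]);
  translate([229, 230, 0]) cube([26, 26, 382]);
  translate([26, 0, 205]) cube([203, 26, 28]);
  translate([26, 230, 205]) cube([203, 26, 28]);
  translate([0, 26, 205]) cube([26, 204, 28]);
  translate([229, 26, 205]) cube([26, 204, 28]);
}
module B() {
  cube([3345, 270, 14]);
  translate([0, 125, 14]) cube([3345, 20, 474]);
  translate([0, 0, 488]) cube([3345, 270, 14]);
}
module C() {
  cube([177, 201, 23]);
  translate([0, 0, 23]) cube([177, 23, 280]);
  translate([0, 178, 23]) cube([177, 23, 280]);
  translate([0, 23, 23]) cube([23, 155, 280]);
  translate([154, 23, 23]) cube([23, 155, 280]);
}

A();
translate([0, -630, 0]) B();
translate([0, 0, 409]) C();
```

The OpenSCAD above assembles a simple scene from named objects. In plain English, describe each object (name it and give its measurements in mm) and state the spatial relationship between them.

A is a simple wooden stool: a rectangular seat 255 mm (x) by 256 mm (y), 27 mm thick, top face at z = 409 mm, on four square legs, each 26×26 mm in cross-section. The legs rest on z = 0, each flush with a corner of the seat. Four stretchers, 26 mm wide and 28 mm tall, connect adjacent legs with their undersides at z = 205 mm, each running between the inner faces of the legs it joins and aligned with the legs' outer faces on the other axis.

B is an I-beam lying along x, 3345 mm long. Overall section height 502 mm. Two flanges 270 mm wide (y) and 14 mm thick, one on the floor and one at the top; a web 20 mm thick runs between them, centred on the flange width.

C is an open storage box with external size 177×201×303 mm and wall thickness 23 mm (the base is also 23 mm thick). The base covers the whole footprint; the four walls stand on the base, with the y-facing walls full-width and the x-facing walls fitting between their inner faces.

The I-beam is on the floor beside the stool on its −y side. The open box is on top of the stool.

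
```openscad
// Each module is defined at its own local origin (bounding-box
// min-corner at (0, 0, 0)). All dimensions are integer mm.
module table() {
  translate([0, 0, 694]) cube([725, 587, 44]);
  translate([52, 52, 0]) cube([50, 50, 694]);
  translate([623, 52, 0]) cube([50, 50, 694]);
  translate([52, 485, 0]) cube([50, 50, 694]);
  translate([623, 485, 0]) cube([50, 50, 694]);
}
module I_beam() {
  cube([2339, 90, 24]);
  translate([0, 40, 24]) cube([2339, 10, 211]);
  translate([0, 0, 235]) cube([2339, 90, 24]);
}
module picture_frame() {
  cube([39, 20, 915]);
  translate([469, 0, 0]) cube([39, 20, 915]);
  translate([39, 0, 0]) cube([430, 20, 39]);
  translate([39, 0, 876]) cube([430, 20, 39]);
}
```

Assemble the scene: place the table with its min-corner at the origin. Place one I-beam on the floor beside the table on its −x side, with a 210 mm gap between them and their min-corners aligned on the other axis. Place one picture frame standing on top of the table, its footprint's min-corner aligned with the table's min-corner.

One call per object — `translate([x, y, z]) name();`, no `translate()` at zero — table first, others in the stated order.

table();
translate([-2549, 0, 0]) I_beam();
translate([0, 0, 738]) picture_frame();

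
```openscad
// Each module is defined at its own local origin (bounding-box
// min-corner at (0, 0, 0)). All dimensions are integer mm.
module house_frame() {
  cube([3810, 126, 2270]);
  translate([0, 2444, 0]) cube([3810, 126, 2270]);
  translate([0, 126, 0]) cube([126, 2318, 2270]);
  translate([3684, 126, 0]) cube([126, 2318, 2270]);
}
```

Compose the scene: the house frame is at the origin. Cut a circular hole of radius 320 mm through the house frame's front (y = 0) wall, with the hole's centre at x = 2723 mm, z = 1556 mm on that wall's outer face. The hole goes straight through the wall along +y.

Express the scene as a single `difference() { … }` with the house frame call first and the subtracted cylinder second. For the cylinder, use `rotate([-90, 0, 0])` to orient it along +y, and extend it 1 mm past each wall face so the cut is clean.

difference() {
  house_frame();
  translate([2723, -1, 1556]) rotate([-90, 0, 0]) cylinder(h = 128, r = 320);
}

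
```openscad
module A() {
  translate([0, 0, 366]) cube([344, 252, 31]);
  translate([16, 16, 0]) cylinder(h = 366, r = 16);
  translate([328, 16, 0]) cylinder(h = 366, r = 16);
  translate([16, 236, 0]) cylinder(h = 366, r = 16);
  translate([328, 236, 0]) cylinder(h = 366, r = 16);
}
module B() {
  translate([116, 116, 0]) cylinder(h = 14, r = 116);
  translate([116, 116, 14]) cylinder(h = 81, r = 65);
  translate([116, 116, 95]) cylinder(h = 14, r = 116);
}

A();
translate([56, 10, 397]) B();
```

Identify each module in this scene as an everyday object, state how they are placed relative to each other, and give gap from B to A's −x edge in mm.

A is a stool. B is a spool. The spool is on top of the stool, centred. The gap from the spool to the stool's −x edge is 56 mm.

The spool's min-x is at 56; the stool's min-x is 0; gap = 56 mm.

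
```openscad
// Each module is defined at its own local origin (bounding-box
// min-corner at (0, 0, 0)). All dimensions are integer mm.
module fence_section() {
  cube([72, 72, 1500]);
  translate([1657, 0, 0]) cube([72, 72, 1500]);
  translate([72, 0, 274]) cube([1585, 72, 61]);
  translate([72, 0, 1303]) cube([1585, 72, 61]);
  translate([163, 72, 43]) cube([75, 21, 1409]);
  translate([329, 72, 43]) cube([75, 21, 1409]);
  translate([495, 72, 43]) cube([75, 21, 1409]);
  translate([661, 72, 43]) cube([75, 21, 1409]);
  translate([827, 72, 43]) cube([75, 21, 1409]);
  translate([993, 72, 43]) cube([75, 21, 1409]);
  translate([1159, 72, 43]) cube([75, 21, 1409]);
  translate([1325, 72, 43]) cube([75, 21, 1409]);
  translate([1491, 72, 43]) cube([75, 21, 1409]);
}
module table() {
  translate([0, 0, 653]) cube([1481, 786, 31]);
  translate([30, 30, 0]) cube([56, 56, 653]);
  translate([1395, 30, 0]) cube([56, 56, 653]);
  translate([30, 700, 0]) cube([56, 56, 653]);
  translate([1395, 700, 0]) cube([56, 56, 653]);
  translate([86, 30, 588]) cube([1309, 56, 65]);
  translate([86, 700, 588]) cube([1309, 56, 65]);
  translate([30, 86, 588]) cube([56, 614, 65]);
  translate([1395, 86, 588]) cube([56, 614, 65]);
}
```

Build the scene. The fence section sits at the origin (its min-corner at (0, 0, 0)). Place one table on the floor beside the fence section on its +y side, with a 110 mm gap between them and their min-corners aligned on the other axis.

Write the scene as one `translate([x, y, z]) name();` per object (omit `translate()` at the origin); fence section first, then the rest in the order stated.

fence_section();
translate([0, 203, 0]) table();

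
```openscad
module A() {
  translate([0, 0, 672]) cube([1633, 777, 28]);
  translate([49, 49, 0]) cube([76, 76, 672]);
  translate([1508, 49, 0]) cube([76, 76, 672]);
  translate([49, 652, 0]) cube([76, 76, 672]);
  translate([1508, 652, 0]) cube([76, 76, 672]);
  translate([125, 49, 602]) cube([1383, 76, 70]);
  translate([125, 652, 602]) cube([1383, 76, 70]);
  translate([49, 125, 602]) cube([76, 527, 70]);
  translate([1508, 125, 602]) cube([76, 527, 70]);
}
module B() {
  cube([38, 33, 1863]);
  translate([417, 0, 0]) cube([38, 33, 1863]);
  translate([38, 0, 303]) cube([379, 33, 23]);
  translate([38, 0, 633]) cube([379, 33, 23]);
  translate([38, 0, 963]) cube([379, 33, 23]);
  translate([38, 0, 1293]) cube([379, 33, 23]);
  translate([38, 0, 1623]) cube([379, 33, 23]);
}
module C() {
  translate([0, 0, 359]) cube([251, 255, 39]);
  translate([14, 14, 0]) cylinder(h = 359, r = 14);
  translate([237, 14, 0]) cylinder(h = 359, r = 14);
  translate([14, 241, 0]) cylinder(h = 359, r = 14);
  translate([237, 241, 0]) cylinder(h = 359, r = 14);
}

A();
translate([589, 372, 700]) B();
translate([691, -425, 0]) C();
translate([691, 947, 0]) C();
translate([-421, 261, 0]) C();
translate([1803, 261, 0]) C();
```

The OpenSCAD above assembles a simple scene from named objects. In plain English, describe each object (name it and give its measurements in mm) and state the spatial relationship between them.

A is a table with a 1633×777 mm rectangular top, 28 mm thick, top surface at z = 700 mm, supported by four 76×76 mm square legs, each inset 49 mm from the nearest pair of top edges, running from the floor. Four apron rails, 76 mm thick and 70 mm tall, run between adjacent legs with their top edges flush with the underside of the top and their outer faces flush with the legs' outer faces.

B is a wooden ladder with two side rails of 38×33 mm section and 1863 mm height, set 455 mm apart overall. Between them run 5 rectangular rungs (33 mm deep, 23 mm thick), front faces flush with the rails' −y face. The bottom of the first rung is 303 mm above the floor and each subsequent rung is 330 mm higher than the one below.

C is a four-legged stool. The seat is a 251×255×39 mm slab whose top surface is at z = 398 mm; four round legs, each 28 mm in diameter, run from the floor (z = 0) to the underside of the seat, each leg's axis is inset half a diameter from the nearest pair of seat edges (so the leg's bounding box is flush with the corner).

The ladder is on top of the table, centred. Four stools sit around the table at the −y, +y, −x, +x sides.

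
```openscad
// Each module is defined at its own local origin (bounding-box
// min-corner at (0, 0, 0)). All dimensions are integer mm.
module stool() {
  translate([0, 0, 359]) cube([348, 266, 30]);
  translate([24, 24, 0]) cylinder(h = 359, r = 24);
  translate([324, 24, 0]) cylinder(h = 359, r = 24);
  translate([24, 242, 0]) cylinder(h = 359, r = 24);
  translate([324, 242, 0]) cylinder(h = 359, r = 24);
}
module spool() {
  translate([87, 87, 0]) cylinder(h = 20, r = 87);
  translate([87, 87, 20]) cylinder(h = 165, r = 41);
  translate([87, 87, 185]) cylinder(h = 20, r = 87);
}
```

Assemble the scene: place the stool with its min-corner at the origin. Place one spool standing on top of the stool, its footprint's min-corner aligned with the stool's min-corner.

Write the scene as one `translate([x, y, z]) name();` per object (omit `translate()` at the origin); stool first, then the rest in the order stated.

stool();
translate([0, 0, 389]) spool();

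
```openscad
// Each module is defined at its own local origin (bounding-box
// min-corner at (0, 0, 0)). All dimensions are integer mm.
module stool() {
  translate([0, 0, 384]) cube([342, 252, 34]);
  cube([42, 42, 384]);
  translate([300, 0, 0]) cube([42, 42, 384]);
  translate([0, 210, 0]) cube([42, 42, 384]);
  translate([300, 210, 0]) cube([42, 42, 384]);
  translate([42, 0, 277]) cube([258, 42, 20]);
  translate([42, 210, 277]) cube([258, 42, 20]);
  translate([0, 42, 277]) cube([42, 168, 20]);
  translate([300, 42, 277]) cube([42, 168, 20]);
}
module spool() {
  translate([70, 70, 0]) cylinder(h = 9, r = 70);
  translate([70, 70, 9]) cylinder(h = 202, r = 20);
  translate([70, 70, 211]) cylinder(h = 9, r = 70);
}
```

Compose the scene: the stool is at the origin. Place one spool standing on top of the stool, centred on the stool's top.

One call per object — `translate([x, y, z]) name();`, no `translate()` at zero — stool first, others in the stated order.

stool();
translate([101, 56, 418]) spool();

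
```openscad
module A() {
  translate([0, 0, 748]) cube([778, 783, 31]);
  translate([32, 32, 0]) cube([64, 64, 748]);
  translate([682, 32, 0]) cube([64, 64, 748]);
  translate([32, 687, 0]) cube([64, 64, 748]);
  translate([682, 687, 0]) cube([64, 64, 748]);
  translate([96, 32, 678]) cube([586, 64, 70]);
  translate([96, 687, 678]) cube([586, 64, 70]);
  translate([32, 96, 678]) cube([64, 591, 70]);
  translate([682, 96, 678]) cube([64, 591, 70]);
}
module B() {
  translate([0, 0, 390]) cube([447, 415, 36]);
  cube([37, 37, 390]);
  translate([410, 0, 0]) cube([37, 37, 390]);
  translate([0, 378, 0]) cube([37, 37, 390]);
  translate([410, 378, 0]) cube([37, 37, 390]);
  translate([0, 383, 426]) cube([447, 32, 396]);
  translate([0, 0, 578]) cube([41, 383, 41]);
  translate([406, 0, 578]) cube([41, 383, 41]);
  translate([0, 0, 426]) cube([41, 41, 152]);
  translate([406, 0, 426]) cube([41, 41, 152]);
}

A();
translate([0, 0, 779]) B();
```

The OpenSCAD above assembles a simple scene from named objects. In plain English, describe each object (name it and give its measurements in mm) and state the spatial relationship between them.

A is a table with a 778×783 mm rectangular top, 31 mm thick, top surface at z = 779 mm, supported by four 64×64 mm square legs, each inset 32 mm from the nearest pair of top edges, running from the floor. Four apron rails, 64 mm thick and 70 mm tall, run between adjacent legs with their top edges flush with the underside of the top and their outer faces flush with the legs' outer faces.

B is a chair. The seat is a 447×415×36 mm slab with its top at z = 426 mm, on four 37×37 mm corner legs (flush with the seat edges, standing on z = 0). A flat backrest 32 mm thick, 396 mm tall, spans the full seat width and rises from the seat top along its +y edge, rear face flush with the rear of the seat. Two armrests of 41×41 mm section run along each side from the seat's front edge to the front of the backrest, top faces 193 mm above the seat top and outer faces flush with the seat's x-edges; a 41×41 mm post under the front of each armrest stands on the seat at the front corner.

The chair is on top of the table.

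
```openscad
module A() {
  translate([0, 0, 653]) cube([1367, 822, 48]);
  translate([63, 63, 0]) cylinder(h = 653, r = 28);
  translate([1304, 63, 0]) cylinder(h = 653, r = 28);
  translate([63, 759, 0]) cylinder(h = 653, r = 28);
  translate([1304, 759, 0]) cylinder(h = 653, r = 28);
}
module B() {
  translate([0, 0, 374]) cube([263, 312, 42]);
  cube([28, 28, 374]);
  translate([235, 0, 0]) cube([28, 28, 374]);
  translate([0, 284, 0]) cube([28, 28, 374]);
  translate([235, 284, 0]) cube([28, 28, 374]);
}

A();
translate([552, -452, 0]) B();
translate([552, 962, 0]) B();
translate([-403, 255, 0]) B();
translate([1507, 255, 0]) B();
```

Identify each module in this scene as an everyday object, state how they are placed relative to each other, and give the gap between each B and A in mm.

A is a table. B is a stool. Four stools sit around the table at the −y, +y, −x, +x sides. The gap between each stool and the table is 140 mm.

Each stool's nearest face is 140 mm from the table's bounding box.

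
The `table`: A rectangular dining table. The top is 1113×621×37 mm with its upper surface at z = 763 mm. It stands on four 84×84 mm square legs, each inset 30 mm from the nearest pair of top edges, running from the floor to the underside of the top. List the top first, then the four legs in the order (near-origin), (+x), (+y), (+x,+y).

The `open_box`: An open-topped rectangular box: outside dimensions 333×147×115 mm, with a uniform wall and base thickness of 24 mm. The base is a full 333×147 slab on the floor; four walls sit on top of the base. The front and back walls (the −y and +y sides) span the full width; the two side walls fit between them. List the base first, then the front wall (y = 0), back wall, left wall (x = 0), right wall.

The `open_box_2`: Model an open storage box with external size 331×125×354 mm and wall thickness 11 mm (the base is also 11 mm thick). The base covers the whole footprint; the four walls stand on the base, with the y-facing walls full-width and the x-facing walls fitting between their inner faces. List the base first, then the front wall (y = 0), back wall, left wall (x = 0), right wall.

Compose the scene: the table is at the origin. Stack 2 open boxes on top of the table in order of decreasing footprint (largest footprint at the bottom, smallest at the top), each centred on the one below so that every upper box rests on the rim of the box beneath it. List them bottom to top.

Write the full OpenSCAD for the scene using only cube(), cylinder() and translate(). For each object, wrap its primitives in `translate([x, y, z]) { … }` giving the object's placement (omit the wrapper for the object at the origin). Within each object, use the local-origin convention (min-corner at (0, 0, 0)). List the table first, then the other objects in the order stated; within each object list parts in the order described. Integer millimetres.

translate([0, 0, 726]) cube([1113, 621, 37]);
translate([30, 30, 0]) cube([84, 84, 726]);
translate([999, 30, 0]) cube([84, 84, 726]);
translate([30, 507, 0]) cube([84, 84, 726]);
translate([999, 507, 0]) cube([84, 84, 726]);
translate([390, 237, 763]) {
  cube([333, 147, 24]);
  translate([0, 0, 24]) cube([333, 24, 91]);
  translate([0, 123, 24]) cube([333, 24, 91]);
  translate([0, 24, 24]) cube([24, 99, 91]);
  translate([309, 24, 24]) cube([24, 99, 91]);
}
translate([391, 248, 878]) {
  cube([331, 125, 11]);
  translate([0, 0, 11]) cube([331, 11, 343]);
  translate([0, 114, 11]) cube([331, 11, 343]);
  translate([0, 11, 11]) cube([11, 103, 343]);
  translate([320, 11, 11]) cube([11, 103, 343]);
}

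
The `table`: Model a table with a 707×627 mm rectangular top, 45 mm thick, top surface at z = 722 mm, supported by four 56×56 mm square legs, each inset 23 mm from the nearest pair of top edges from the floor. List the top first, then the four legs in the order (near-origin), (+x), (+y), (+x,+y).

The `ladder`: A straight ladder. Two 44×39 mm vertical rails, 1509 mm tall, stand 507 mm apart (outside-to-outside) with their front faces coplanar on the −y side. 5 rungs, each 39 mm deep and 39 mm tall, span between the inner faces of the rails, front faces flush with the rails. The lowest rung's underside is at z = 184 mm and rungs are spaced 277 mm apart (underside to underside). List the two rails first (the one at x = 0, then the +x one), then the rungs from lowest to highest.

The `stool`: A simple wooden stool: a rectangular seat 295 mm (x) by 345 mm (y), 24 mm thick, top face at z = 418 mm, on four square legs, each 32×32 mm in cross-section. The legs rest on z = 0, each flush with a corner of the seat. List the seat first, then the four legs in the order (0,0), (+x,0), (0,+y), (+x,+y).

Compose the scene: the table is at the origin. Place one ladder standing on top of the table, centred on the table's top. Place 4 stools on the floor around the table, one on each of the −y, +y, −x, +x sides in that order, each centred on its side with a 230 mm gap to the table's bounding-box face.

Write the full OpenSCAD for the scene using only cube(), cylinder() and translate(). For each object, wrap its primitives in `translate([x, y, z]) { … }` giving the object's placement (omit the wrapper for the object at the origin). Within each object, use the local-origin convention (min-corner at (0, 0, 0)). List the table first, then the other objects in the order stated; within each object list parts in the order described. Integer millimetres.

translate([0, 0, 677]) cube([707, 627, 45]);
translate([23, 23, 0]) cube([56, 56, 677]);
translate([628, 23, 0]) cube([56, 56, 677]);
translate([23, 548, 0]) cube([56, 56, 677]);
translate([628, 548, 0]) cube([56, 56, 677]);
translate([100, 294, 722]) {
  cube([44, 39, 1509]);
  translate([463, 0, 0]) cube([44, 39, 1509]);
  translate([44, 0, 184]) cube([419, 39, 39]);
  translate([44, 0, 461]) cube([419, 39, 39]);
  translate([44, 0, 738]) cube([419, 39, 39]);
  translate([44, 0, 1015]) cube([419, 39, 39]);
  translate([44, 0, 1292]) cube([419, 39, 39]);
}
translate([206, -575, 0]) {
  translate([0, 0, 394]) cube([295, 345, 24]);
  cube([32, 32, 394]);
  translate([263, 0, 0]) cube([32, 32, 394]);
  translate([0, 313, 0]) cube([32, 32, 394]);
  translate([263, 313, 0]) cube([32, 32, 394]);
}
translate([206, 857, 0]) {
  translate([0, 0, 394]) cube([295, 345, 24]);
  cube([32, 32, 394]);
  translate([263, 0, 0]) cube([32, 32, 394]);
  translate([0, 313, 0]) cube([32, 32, 394]);
  translate([263, 313, 0]) cube([32, 32, 394]);
}
translate([-525, 141, 0]) {
  translate([0, 0, 394]) cube([295, 345, 24]);
  cube([32, 32, 394]);
  translate([263, 0, 0]) cube([32, 32, 394]);
  translate([0, 313, 0]) cube([32, 32, 394]);
  translate([263, 313, 0]) cube([32, 32, 394]);
}
translate([937, 141, 0]) {
  translate([0, 0, 394]) cube([295, 345, 24]);
  cube([32, 32, 394]);
  translate([263, 0, 0]) cube([32, 32, 394]);
  translate([0, 313, 0]) cube([32, 32, 394]);
  translate([263, 313, 0]) cube([32, 32, 394]);
}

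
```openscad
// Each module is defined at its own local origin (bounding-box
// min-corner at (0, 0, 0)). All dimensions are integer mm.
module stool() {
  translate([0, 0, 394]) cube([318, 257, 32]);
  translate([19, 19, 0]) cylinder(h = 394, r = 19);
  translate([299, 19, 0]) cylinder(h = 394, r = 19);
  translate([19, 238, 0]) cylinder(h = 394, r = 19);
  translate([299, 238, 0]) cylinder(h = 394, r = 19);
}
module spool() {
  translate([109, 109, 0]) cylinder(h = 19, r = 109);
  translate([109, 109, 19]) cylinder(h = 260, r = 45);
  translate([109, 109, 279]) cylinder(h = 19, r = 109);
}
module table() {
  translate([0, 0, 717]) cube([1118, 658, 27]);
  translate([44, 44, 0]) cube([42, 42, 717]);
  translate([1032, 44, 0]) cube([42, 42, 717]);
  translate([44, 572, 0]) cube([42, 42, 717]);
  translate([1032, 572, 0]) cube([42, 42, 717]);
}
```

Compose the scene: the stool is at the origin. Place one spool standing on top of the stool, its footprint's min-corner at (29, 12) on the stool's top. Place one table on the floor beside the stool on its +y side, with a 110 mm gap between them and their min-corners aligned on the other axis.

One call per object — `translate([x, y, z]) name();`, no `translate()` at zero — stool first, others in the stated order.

stool();
translate([29, 12, 426]) spool();
translate([0, 367, 0]) table();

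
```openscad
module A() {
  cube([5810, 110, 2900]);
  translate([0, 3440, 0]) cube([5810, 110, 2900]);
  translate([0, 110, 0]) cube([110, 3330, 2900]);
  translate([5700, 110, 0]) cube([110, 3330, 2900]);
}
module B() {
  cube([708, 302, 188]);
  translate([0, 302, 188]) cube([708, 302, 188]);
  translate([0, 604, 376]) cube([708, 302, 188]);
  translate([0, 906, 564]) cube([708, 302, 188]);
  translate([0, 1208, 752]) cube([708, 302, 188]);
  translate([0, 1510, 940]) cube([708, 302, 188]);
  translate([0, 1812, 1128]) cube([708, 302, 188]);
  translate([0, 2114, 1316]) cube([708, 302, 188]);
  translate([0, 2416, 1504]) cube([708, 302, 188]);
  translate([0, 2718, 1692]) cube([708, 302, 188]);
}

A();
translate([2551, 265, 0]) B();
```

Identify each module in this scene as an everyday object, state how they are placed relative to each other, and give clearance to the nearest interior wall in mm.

A is a house frame. B is a staircase. The staircase sits inside the house frame, centred. The clearance to the nearest interior wall is 155 mm.

Clearances: x = 2441, y = 155; minimum 155 mm.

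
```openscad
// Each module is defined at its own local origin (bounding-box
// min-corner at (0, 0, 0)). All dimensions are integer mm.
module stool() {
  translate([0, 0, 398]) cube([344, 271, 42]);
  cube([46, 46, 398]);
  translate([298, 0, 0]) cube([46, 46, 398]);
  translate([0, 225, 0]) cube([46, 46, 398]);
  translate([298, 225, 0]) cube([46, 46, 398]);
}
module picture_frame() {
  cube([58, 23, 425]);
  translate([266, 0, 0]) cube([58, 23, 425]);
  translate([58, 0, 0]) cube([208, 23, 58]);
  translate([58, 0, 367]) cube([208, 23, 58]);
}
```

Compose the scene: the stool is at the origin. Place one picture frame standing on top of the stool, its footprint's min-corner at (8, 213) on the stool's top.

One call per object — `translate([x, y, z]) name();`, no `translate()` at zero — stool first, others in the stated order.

stool();
translate([8, 213, 440]) picture_frame();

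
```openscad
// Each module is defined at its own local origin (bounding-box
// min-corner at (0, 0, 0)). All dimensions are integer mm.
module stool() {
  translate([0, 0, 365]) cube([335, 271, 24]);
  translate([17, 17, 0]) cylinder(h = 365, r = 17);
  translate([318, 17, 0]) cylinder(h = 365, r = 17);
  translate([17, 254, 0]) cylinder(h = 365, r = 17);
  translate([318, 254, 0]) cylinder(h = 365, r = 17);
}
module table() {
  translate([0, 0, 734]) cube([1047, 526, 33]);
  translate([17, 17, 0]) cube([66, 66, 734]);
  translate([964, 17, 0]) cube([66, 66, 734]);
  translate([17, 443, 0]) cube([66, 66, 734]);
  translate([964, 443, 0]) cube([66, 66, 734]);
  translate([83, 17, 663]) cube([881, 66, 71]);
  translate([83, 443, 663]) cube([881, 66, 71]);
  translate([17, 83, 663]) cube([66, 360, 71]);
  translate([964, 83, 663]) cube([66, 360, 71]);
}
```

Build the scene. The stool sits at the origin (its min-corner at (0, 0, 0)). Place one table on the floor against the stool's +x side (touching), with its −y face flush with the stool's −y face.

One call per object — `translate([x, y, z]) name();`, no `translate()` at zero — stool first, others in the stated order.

stool();
translate([335, 0, 0]) table();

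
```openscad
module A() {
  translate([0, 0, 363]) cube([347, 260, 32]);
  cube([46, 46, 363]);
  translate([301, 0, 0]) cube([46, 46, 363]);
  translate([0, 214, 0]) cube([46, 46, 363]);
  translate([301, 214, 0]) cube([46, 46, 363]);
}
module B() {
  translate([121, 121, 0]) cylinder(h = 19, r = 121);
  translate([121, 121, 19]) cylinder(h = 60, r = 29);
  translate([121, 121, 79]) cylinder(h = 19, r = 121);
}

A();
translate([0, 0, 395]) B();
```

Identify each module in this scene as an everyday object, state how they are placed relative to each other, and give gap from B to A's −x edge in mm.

The spool's min-x is at 0; the stool's min-x is 0; gap = 0 mm.

A is a stool. B is a spool. The spool is on top of the stool. The gap from the spool to the stool's −x edge is 0 mm.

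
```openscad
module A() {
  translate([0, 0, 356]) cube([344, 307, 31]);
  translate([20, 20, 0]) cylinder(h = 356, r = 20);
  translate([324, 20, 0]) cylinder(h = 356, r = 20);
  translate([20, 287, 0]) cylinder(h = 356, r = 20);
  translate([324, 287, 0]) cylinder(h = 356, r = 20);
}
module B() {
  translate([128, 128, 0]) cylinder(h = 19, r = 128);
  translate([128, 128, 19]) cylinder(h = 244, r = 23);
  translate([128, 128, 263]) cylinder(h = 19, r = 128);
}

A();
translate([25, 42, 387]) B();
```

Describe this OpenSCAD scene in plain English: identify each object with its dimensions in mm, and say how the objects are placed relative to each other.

A is a simple wooden stool: a rectangular seat 344 mm (x) by 307 mm (y), 31 mm thick, top face at z = 387 mm, on four round legs, each 40 mm in diameter. The legs rest on z = 0, each leg's axis is inset half a diameter from the nearest pair of seat edges (so the leg's bounding box is flush with the corner).

B is a spool: two coaxial disc flanges of radius 128 mm and thickness 19 mm, joined by a core cylinder of radius 23 mm and height 244 mm. The lower flange rests on z = 0 and the three cylinders share a vertical axis.

The spool is on top of the stool.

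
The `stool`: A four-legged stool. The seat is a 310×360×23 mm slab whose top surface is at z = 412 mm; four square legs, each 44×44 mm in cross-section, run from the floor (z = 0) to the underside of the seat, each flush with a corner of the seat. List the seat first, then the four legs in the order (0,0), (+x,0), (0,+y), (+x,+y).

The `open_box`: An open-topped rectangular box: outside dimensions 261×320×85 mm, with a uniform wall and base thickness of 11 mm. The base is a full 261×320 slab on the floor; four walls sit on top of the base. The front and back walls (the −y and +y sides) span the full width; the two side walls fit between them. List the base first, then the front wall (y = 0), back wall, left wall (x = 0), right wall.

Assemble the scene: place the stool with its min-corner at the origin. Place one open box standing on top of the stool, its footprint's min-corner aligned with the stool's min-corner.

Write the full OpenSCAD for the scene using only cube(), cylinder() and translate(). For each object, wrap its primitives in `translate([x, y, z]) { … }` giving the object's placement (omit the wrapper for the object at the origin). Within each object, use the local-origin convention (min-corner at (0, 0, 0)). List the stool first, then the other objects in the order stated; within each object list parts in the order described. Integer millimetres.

translate([0, 0, 389]) cube([310, 360, 23]);
cube([44, 44, 389]);
translate([266, 0, 0]) cube([44, 44, 389]);
translate([0, 316, 0]) cube([44, 44, 389]);
translate([266, 316, 0]) cube([44, 44, 389]);
translate([0, 0, 412]) {
  cube([261, 320, 11]);
  translate([0, 0, 11]) cube([261, 11, 74]);
  translate([0, 309, 11]) cube([261, 11, 74]);
  translate([0, 11, 11]) cube([11, 298, 74]);
  translate([250, 11, 11]) cube([11, 298, 74]);
}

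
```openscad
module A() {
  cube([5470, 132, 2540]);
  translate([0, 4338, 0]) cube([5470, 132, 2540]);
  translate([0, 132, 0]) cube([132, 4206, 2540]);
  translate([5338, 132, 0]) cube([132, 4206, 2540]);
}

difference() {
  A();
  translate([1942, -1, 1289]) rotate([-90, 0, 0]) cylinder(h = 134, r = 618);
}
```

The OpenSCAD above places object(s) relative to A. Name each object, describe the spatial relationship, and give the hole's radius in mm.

A is a house frame. The house frame has a circular hole through its front wall. The hole's radius is 618 mm.

The subtracted cylinder has r = 618 mm.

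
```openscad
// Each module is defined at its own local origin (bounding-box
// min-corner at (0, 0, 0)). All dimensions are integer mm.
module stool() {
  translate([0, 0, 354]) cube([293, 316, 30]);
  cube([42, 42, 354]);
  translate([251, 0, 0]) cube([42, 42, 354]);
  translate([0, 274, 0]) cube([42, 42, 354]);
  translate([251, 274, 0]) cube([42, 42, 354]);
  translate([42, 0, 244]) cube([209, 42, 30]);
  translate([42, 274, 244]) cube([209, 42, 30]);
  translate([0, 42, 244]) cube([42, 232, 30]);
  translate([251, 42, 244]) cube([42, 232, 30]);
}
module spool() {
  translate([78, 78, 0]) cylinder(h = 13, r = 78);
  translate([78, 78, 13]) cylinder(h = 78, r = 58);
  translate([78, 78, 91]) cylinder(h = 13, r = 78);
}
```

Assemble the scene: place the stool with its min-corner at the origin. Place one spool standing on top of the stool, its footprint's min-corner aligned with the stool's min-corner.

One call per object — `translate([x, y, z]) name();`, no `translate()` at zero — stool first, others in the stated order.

stool();
translate([0, 0, 384]) spool();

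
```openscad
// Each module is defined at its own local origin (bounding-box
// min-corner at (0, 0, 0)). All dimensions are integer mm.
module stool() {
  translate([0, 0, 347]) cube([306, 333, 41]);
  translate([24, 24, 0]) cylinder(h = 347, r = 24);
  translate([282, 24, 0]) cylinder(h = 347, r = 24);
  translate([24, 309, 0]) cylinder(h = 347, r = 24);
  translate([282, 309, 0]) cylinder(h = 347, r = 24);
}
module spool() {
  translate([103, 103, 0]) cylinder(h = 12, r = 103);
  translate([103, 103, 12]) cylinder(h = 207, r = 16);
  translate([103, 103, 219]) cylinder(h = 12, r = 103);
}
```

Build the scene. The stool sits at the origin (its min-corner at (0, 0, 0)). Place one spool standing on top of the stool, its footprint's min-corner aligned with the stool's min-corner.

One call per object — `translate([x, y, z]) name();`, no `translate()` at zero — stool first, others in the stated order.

stool();
translate([0, 0, 388]) spool();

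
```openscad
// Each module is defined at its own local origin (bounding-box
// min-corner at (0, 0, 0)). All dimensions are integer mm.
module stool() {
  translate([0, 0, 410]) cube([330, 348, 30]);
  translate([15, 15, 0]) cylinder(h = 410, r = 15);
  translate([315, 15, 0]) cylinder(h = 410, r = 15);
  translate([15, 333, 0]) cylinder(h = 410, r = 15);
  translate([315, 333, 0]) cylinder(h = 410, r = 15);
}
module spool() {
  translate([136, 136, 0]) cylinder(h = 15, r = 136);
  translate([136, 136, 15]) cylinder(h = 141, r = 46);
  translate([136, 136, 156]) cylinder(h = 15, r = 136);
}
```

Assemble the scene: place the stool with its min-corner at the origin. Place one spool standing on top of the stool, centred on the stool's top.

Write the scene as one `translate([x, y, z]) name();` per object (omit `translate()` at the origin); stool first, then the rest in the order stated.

stool();
translate([29, 38, 440]) spool();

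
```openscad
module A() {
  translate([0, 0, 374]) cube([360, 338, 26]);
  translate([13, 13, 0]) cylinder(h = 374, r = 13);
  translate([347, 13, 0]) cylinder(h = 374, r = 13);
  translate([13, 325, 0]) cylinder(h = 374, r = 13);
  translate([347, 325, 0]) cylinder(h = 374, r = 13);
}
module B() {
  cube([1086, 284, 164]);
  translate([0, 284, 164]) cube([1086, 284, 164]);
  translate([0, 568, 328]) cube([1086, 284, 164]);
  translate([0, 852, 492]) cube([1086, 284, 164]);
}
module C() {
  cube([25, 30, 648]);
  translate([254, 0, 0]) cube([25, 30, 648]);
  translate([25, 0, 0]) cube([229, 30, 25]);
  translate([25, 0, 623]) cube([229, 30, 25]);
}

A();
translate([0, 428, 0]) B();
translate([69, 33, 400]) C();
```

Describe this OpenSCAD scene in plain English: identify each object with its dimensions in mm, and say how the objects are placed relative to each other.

A is a simple wooden stool: a rectangular seat 360 mm (x) by 338 mm (y), 26 mm thick, top face at z = 400 mm, on four round legs, each 26 mm in diameter. The legs rest on z = 0, each leg's axis is inset half a diameter from the nearest pair of seat edges (so the leg's bounding box is flush with the corner).

B is a straight staircase of 4 solid steps. Each step is 1086 mm wide (x), 284 mm deep (y, the going) and 164 mm tall (the rise). The first step rests on the floor; each subsequent step sits one going further in +y and one rise higher in +z, directly behind and above the previous step with no overlap.

C is a picture frame with a 229×598 mm rectangular opening (x by z) and a uniform 25 mm border on every side. Frame depth is 30 mm along y. It is built from two vertical stiles running the full outside height and two horizontal rails spanning the gap between the stiles.

The staircase is on the floor beside the stool on its +y side. The picture frame is on top of the stool.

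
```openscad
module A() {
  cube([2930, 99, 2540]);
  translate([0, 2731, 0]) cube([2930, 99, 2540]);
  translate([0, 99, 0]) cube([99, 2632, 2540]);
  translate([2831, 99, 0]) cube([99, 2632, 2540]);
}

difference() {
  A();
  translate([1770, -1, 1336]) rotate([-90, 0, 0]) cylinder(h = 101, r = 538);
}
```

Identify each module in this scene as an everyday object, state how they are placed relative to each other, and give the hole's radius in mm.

A is a house frame. The house frame has a circular hole through its front wall. The hole's radius is 538 mm.

The subtracted cylinder has r = 538 mm.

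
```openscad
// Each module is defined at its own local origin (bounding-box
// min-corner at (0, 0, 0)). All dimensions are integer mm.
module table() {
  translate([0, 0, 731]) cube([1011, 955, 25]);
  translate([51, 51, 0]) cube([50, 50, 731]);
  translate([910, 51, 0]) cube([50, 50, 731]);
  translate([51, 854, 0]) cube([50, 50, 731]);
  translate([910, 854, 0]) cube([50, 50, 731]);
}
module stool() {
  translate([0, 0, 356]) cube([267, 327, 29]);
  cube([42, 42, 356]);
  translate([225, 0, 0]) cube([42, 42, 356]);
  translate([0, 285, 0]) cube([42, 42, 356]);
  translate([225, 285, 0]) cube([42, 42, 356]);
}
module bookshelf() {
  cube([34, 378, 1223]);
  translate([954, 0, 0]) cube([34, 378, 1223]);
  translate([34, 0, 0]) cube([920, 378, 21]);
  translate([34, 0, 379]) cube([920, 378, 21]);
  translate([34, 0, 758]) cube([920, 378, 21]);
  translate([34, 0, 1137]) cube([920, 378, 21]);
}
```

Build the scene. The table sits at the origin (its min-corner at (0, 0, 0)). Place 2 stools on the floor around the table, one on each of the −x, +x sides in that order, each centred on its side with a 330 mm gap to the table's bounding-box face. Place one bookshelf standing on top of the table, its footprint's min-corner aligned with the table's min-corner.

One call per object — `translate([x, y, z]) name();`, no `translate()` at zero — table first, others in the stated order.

table();
translate([-597, 314, 0]) stool();
translate([1341, 314, 0]) stool();
translate([0, 0, 756]) bookshelf();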